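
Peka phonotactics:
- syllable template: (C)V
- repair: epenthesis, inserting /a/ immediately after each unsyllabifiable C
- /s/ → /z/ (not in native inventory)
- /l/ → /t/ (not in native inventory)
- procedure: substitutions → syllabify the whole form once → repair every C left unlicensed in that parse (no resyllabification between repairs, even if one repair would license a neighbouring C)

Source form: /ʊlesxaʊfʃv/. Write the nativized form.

Substitution: /l/ → /t/, /s/ → /z/, giving /ʊtezxaʊfʃv/.
Syllabifying with onset maximization leaves /z/, /f/, /ʃ/, /v/ stranded (no codas are permitted; onsets are limited to one consonant).
Each unlicensed consonant becomes the onset of a new syllable: /z/ → /za/, /f/ → /fa/, /ʃ/ → /ʃa/, /v/ → /va/.

ʊtezaxaʊfaʃava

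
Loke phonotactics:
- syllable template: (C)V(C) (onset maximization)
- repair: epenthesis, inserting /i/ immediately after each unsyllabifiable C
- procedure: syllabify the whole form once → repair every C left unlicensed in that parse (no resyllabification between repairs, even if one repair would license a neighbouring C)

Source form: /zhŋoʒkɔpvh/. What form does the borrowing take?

zihiŋoʒkɔpvihi

Under (C)V(C), the unsyllabifiable consonants are /z/, /h/, /v/, /h/ (at most one coda consonant is licensed; onsets are limited to one consonant).
Epenthesis after each stranded consonant: /z/ → /zi/, /h/ → /hi/, /v/ → /vi/, /h/ → /hi/.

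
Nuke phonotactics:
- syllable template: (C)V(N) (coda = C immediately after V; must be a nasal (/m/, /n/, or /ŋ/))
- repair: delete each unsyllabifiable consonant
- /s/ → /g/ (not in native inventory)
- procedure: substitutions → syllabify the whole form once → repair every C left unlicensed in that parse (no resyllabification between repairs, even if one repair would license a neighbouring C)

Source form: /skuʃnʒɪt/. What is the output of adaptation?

Substitution: /s/ → /g/, giving /gkuʃnʒɪt/.
Under (C)V(N), the unsyllabifiable consonants are /g/, /ʃ/, /n/, /t/ (only a nasal (/m/, /n/, or /ŋ/) is licensed in coda position; onsets are limited to one consonant).
Each unlicensed consonant is deleted: /g/, /ʃ/, /n/, /t/.

kuʒɪ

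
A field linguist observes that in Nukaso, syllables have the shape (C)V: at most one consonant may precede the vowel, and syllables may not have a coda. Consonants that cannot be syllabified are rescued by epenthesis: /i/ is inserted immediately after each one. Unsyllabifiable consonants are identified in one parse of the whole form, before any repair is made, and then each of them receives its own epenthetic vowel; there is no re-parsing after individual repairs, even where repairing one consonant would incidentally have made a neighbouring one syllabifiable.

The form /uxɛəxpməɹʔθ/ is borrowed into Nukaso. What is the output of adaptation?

uxɛəxipiməɹiʔiθi

The consonants /x/, /p/, /ɹ/, /ʔ/, /θ/ cannot be parsed into a legal (C)V syllable (no codas are permitted; onsets are limited to one consonant).
Each unlicensed consonant becomes the onset of a new syllable: /x/ → /xi/, /p/ → /pi/, /ɹ/ → /ɹi/, /ʔ/ → /ʔi/, /θ/ → /θi/.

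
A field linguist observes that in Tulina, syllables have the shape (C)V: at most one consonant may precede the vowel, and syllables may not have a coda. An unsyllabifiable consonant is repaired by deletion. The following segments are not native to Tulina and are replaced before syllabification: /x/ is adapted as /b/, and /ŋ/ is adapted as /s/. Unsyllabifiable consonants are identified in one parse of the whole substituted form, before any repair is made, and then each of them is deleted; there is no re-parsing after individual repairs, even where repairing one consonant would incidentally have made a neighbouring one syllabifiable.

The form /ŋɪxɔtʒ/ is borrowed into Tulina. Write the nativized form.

sɪbɔ

Substitution: /ŋ/ → /s/, /x/ → /b/, giving /sɪbɔtʒ/.
Under (C)V, the unsyllabifiable consonants are /t/, /ʒ/ (no codas are permitted; onsets are limited to one consonant).
Deleting the stranded consonants removes /t/, /ʒ/.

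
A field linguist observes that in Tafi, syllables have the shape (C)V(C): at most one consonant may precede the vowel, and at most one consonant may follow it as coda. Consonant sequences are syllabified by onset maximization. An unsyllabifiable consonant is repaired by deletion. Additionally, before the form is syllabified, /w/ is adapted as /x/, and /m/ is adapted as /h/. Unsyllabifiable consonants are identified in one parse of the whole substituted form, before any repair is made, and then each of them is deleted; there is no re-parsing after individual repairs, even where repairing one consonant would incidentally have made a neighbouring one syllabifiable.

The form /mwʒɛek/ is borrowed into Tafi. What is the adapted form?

Substitution: /m/ → /h/, /w/ → /x/, giving /hxʒɛek/.
Under (C)V(C), the unsyllabifiable consonants are /h/, /x/ (at most one coda consonant is licensed; onsets are limited to one consonant).
Each unlicensed consonant is deleted: /h/, /x/.

ʒɛek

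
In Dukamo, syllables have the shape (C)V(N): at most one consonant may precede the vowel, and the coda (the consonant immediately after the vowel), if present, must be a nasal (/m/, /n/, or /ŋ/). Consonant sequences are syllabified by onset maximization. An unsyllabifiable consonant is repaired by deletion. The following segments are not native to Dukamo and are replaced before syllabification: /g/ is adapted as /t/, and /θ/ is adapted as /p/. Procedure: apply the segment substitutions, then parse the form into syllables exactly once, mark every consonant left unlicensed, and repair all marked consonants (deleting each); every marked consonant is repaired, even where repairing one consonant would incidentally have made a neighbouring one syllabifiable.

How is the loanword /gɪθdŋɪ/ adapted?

Substitution: /g/ → /t/, /θ/ → /p/, giving /tɪpdŋɪ/.
The consonants /p/, /d/ cannot be parsed into a legal (C)V(N) syllable (only a nasal (/m/, /n/, or /ŋ/) is licensed in coda position; onsets are limited to one consonant).
Each unlicensed consonant is deleted: /p/, /d/.

tɪŋɪ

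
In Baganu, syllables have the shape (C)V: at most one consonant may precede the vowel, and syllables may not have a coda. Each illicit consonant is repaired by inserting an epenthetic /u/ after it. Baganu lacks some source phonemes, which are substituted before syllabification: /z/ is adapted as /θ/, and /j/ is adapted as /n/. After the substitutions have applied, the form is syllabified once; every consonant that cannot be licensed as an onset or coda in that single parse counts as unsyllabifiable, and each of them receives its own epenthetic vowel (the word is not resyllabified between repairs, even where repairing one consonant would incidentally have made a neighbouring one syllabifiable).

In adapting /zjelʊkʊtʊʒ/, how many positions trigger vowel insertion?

After substitution the input is /θnelʊkʊtʊʒ/.
The unsyllabifiable consonants are /θ/, /ʒ/; each receives one epenthetic vowel.

2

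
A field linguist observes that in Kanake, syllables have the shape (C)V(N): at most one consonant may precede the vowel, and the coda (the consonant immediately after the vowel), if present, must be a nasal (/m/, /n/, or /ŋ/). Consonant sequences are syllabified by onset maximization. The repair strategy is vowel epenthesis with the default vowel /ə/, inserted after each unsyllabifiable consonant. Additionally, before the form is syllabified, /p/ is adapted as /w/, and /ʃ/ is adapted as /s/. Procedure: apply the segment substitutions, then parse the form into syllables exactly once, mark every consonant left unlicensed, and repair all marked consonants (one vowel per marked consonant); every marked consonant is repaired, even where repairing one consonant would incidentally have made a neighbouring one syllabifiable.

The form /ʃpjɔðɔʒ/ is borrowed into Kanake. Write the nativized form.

Substitution: /ʃ/ → /s/, /p/ → /w/, giving /swjɔðɔʒ/.
Under (C)V(N), the unsyllabifiable consonants are /s/, /w/, /ʒ/ (only a nasal (/m/, /n/, or /ŋ/) is licensed in coda position; onsets are limited to one consonant).
Inserting the epenthetic vowel yields /s/ → /sə/, /w/ → /wə/, /ʒ/ → /ʒə/.

səwəjɔðɔʒə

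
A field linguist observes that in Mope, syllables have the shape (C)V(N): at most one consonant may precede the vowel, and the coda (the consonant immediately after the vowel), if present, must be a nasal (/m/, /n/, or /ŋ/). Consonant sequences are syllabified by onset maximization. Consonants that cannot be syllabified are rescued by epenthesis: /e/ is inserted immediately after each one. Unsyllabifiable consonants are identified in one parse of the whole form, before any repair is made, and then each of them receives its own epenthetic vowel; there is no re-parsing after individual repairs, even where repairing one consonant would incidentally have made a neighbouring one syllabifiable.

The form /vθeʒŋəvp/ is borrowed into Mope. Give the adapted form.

veθeʒeŋəvepe

The consonants /v/, /ʒ/, /v/, /p/ cannot be parsed into a legal (C)V(N) syllable (only a nasal (/m/, /n/, or /ŋ/) is licensed in coda position; onsets are limited to one consonant).
Each unlicensed consonant becomes the onset of a new syllable: /v/ → /ve/, /ʒ/ → /ʒe/, /v/ → /ve/, /p/ → /pe/.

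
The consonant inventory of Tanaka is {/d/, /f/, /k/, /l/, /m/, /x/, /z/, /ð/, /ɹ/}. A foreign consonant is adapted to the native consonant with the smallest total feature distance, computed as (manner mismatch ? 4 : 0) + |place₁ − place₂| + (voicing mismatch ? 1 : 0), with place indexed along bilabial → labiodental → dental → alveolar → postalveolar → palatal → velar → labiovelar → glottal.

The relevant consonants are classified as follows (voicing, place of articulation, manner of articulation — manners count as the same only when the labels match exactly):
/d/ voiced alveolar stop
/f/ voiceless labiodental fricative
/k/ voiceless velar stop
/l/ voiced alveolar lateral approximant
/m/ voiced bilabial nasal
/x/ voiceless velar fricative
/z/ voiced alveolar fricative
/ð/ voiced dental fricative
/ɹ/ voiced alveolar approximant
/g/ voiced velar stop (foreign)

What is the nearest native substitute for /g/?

k

/k/ is closest: same manner (stop), place distance 0 (velar→velar), voicing differs (+1); total 1. Next closest is /d/ at distance 3.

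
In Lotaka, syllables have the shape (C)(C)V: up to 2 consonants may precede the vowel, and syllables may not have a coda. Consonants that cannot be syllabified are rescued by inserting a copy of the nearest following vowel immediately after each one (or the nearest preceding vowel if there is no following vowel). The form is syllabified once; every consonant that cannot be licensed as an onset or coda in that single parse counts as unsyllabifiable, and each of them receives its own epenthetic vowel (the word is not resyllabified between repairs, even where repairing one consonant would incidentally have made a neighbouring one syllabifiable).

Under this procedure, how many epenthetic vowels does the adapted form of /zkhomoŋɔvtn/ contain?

4

The unsyllabifiable consonants are /z/, /v/, /t/, /n/; each receives one epenthetic vowel.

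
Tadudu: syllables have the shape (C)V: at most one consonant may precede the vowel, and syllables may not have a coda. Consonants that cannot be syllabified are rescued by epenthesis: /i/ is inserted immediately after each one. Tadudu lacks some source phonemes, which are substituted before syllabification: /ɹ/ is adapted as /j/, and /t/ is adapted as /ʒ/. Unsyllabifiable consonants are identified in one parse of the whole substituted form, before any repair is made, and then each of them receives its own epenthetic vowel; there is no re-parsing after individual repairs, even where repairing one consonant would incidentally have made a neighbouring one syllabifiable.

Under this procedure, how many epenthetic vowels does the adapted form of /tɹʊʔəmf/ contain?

3

After substitution the input is /ʒjʊʔəmf/.
The unsyllabifiable consonants are /ʒ/, /m/, /f/; each receives one epenthetic vowel.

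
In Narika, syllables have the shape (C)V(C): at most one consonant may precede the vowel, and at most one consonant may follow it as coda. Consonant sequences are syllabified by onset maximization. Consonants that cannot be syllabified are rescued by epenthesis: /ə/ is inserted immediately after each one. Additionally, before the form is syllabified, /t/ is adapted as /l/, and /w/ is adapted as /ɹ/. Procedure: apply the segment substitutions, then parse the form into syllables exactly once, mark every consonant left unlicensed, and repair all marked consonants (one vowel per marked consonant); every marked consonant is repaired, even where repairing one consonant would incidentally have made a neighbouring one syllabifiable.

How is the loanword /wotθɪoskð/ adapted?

Substitution: /w/ → /ɹ/, /t/ → /l/, giving /ɹolθɪoskð/.
The consonants /k/, /ð/ cannot be parsed into a legal (C)V(C) syllable (at most one coda consonant is licensed; onsets are limited to one consonant).
Each unlicensed consonant becomes the onset of a new syllable: /k/ → /kə/, /ð/ → /ðə/.

ɹolθɪoskəðə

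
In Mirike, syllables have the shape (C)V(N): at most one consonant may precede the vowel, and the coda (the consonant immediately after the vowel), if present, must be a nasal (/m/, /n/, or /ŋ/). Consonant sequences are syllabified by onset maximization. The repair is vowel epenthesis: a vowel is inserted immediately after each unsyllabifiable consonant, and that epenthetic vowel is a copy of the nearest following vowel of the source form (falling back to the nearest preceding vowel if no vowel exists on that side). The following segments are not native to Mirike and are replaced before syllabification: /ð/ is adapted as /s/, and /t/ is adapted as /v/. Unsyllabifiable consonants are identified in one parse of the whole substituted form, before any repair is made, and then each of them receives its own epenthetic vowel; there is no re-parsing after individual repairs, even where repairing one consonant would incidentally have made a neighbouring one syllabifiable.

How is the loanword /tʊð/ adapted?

Substitution: /t/ → /v/, /ð/ → /s/, giving /vʊs/.
Syllabifying with onset maximization leaves /s/ stranded (only a nasal (/m/, /n/, or /ŋ/) is licensed in coda position; onsets are limited to one consonant).
Inserting the epenthetic vowel yields /s/ → /sʊ/.

vʊsʊ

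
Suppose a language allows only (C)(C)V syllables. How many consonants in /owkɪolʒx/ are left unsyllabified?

Under (C)(C)V, the unsyllabifiable consonants are /l/, /ʒ/, /x/ (no codas are permitted; onsets may contain at most 2 consonants).

3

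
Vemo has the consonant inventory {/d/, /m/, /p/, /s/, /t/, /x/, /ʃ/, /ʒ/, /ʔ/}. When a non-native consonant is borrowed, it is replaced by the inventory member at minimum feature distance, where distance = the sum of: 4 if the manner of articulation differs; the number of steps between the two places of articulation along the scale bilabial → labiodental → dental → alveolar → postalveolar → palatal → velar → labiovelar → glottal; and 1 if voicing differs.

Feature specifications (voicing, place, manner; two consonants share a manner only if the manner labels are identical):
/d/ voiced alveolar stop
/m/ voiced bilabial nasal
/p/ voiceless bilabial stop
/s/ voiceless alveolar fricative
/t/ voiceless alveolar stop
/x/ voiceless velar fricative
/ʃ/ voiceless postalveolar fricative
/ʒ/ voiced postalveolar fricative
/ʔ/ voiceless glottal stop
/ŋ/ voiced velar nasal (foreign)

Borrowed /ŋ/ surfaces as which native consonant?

/x/ is closest: manner differs (nasal→fricative, +4), place distance 0 (velar→velar), voicing differs (+1); total 5. Next closest is /m/ at distance 6.

x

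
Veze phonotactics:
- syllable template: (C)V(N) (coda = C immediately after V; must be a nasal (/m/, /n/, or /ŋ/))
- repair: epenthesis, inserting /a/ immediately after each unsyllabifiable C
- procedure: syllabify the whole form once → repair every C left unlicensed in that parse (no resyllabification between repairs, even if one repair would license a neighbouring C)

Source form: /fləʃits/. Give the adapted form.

faləʃitasa

The consonants /f/, /t/, /s/ cannot be parsed into a legal (C)V(N) syllable (only a nasal (/m/, /n/, or /ŋ/) is licensed in coda position; onsets are limited to one consonant).
Inserting the epenthetic vowel yields /f/ → /fa/, /t/ → /ta/, /s/ → /sa/.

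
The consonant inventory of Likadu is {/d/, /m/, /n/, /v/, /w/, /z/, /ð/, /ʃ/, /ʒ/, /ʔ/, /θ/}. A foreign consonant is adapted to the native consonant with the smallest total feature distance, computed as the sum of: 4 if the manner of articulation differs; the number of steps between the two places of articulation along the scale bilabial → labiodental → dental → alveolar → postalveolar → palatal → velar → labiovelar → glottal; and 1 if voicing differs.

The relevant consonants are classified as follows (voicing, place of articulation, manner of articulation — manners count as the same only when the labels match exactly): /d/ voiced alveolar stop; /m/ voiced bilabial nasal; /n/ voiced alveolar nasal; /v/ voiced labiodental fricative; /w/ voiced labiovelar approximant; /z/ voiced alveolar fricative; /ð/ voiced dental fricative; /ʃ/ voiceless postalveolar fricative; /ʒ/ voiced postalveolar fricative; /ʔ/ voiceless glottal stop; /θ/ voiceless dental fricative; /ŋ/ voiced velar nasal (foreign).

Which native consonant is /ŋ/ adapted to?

n

/n/ is closest: same manner (nasal), place distance 3 (velar→alveolar), same voicing; total 3. Next closest is /w/ at distance 5.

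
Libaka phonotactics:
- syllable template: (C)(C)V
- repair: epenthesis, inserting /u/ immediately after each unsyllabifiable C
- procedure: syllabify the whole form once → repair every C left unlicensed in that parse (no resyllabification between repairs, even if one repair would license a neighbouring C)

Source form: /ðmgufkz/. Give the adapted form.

ðumgufukuzu

Syllabifying with onset maximization leaves /ð/, /f/, /k/, /z/ stranded (no codas are permitted; onsets may contain at most 2 consonants).
Inserting the epenthetic vowel yields /ð/ → /ðu/, /f/ → /fu/, /k/ → /ku/, /z/ → /zu/.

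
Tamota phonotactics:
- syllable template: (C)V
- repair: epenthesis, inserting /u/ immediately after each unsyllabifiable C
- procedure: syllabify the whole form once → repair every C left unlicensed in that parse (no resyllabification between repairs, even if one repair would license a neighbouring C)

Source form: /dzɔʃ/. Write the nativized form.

Syllabifying with onset maximization leaves /d/, /ʃ/ stranded (no codas are permitted; onsets are limited to one consonant).
Epenthesis after each stranded consonant: /d/ → /du/, /ʃ/ → /ʃu/.

duzɔʃu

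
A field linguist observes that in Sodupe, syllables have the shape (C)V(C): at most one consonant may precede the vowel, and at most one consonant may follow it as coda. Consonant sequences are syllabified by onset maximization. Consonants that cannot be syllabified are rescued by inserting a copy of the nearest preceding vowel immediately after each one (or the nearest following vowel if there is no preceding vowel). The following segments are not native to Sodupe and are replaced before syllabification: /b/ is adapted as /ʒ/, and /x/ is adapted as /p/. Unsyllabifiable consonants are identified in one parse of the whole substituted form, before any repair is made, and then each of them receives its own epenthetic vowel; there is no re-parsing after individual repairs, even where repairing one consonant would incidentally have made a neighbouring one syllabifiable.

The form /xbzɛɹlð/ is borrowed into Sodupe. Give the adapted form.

pɛʒɛzɛɹlɛðɛ

Substitution: /x/ → /p/, /b/ → /ʒ/, giving /pʒzɛɹlð/.
Syllabifying with onset maximization leaves /p/, /ʒ/, /l/, /ð/ stranded (at most one coda consonant is licensed; onsets are limited to one consonant).
Epenthesis after each stranded consonant: /p/ → /pɛ/, /ʒ/ → /ʒɛ/, /l/ → /lɛ/, /ð/ → /ðɛ/.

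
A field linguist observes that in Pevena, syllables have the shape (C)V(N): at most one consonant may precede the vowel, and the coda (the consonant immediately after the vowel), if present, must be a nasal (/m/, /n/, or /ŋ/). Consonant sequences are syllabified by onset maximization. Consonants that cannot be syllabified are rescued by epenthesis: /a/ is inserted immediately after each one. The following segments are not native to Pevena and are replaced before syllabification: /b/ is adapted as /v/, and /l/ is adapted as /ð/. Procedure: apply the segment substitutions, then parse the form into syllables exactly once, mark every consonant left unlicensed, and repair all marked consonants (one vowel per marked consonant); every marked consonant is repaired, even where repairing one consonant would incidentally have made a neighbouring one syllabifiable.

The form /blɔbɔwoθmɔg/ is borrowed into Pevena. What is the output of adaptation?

Substitution: /b/ → /v/, /l/ → /ð/, giving /vðɔvɔwoθmɔg/.
Syllabifying with onset maximization leaves /v/, /θ/, /g/ stranded (only a nasal (/m/, /n/, or /ŋ/) is licensed in coda position; onsets are limited to one consonant).
Each unlicensed consonant becomes the onset of a new syllable: /v/ → /va/, /θ/ → /θa/, /g/ → /ga/.

vaðɔvɔwoθamɔga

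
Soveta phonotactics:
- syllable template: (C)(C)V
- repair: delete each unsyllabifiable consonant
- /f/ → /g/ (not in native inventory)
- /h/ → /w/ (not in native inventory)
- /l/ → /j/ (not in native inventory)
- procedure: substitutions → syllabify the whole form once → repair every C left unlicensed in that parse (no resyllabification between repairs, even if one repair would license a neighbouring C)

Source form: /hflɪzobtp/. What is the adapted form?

gjɪzo

Substitution: /h/ → /w/, /f/ → /g/, /l/ → /j/, giving /wgjɪzobtp/.
Under (C)(C)V, the unsyllabifiable consonants are /w/, /b/, /t/, /p/ (no codas are permitted; onsets may contain at most 2 consonants).
Deletion applies to /w/, /b/, /t/, /p/.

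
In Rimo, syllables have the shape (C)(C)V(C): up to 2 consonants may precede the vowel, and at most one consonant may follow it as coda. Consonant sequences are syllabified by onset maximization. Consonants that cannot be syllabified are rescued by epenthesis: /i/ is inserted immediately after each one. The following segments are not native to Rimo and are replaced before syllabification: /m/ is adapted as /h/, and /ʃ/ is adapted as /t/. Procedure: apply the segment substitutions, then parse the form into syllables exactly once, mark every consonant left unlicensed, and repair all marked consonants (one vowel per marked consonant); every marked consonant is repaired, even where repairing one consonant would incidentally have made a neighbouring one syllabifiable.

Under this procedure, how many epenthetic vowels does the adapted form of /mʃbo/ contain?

After substitution the input is /htbo/.
The unsyllabifiable consonants are /h/; each receives one epenthetic vowel.

1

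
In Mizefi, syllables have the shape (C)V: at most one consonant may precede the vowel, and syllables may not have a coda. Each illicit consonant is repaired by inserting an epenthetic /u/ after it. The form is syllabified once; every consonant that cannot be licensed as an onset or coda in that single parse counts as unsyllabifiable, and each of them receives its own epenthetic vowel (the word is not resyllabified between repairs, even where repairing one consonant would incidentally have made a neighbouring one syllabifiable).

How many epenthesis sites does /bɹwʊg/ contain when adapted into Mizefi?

The unsyllabifiable consonants are /b/, /ɹ/, /g/; each receives one epenthetic vowel.

3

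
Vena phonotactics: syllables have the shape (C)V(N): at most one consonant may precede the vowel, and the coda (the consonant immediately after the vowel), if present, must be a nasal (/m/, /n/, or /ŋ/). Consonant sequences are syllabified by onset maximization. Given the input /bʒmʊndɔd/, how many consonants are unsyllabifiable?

Syllabifying with onset maximization leaves /b/, /ʒ/, /d/ stranded (only a nasal (/m/, /n/, or /ŋ/) is licensed in coda position; onsets are limited to one consonant).

3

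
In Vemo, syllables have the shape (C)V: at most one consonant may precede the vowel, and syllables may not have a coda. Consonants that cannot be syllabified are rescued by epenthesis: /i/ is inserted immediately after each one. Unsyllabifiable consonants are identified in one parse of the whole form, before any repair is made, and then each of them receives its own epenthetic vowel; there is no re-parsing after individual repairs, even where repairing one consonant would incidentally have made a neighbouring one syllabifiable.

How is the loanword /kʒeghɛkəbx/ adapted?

kiʒegihɛkəbixi

Under (C)V, the unsyllabifiable consonants are /k/, /g/, /b/, /x/ (no codas are permitted; onsets are limited to one consonant).
Each unlicensed consonant becomes the onset of a new syllable: /k/ → /ki/, /g/ → /gi/, /b/ → /bi/, /x/ → /xi/.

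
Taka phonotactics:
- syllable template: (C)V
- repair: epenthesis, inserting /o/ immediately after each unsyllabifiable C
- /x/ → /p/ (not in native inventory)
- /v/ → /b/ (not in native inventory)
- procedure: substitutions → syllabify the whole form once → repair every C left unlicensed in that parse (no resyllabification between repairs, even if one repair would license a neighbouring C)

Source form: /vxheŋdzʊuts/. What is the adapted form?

Substitution: /v/ → /b/, /x/ → /p/, giving /bpheŋdzʊuts/.
Under (C)V, the unsyllabifiable consonants are /b/, /p/, /ŋ/, /d/, /t/, /s/ (no codas are permitted; onsets are limited to one consonant).
Inserting the epenthetic vowel yields /b/ → /bo/, /p/ → /po/, /ŋ/ → /ŋo/, /d/ → /do/, /t/ → /to/, /s/ → /so/.

bopoheŋodozʊutoso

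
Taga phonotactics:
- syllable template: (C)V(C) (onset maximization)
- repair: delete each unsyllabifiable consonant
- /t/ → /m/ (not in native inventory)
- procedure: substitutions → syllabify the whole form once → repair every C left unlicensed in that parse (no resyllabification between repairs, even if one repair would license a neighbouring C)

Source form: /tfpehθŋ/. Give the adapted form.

Substitution: /t/ → /m/, giving /mfpehθŋ/.
Syllabifying with onset maximization leaves /m/, /f/, /θ/, /ŋ/ stranded (at most one coda consonant is licensed; onsets are limited to one consonant).
Each unlicensed consonant is deleted: /m/, /f/, /θ/, /ŋ/.

peh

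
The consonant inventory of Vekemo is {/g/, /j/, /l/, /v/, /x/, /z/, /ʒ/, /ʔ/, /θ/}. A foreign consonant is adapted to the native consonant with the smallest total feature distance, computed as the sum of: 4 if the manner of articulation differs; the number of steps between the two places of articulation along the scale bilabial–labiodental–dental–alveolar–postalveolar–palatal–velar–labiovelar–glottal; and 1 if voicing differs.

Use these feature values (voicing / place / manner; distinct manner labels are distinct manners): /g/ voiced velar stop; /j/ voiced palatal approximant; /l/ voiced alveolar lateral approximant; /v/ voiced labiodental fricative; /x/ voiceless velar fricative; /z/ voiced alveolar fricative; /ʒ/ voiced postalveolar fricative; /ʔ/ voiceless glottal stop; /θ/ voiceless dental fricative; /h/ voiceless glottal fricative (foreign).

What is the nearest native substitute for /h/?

/x/ is closest: same manner (fricative), place distance 2 (glottal→velar), same voicing; total 2. Next closest is /ʔ/ at distance 4.

x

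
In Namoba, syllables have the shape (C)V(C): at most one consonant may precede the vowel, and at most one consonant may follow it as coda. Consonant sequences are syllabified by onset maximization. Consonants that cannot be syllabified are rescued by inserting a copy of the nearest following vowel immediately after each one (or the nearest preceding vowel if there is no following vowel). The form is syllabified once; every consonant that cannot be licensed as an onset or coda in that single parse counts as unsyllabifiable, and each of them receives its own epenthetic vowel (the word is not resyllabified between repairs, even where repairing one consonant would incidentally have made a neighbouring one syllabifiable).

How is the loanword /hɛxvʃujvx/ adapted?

hɛxvuʃujvuxu

The consonants /v/, /v/, /x/ cannot be parsed into a legal (C)V(C) syllable (at most one coda consonant is licensed; onsets are limited to one consonant).
Each unlicensed consonant becomes the onset of a new syllable: /v/ → /vu/, /v/ → /vu/, /x/ → /xu/.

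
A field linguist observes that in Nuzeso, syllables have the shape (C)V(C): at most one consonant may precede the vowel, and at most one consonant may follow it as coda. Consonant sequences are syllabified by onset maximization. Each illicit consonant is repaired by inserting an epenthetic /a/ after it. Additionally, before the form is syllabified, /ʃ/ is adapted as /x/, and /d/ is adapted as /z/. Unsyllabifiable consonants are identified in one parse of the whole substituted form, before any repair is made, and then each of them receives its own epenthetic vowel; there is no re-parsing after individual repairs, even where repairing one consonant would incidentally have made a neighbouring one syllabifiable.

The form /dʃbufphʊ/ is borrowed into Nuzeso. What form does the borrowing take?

zaxabufpahʊ

Substitution: /d/ → /z/, /ʃ/ → /x/, giving /zxbufphʊ/.
Syllabifying with onset maximization leaves /z/, /x/, /p/ stranded (at most one coda consonant is licensed; onsets are limited to one consonant).
Epenthesis after each stranded consonant: /z/ → /za/, /x/ → /xa/, /p/ → /pa/.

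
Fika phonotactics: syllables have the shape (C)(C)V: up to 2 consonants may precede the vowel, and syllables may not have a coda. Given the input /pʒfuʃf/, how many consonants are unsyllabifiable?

Under (C)(C)V, the unsyllabifiable consonants are /p/, /ʃ/, /f/ (no codas are permitted; onsets may contain at most 2 consonants).

3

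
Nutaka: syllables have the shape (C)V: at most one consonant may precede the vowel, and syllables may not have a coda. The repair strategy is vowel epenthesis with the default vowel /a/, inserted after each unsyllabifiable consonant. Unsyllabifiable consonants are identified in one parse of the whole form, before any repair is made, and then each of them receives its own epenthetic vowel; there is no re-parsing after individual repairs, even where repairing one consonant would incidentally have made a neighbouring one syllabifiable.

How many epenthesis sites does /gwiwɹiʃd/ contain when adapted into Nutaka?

4

The unsyllabifiable consonants are /g/, /w/, /ʃ/, /d/; each receives one epenthetic vowel.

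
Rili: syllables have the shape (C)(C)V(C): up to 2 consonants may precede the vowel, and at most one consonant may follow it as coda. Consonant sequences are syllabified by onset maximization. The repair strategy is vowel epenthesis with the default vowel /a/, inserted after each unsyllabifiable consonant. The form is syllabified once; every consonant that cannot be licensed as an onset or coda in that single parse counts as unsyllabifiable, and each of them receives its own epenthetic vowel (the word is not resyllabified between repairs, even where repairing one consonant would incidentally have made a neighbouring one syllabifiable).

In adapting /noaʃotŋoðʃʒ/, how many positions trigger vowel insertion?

The unsyllabifiable consonants are /ʃ/, /ʒ/; each receives one epenthetic vowel.

2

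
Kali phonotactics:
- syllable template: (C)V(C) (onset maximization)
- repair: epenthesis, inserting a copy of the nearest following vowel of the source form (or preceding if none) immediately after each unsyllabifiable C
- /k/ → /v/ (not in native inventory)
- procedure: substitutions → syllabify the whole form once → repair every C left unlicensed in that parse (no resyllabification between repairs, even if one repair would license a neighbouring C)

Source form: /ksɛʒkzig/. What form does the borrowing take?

vɛsɛʒvizig

Substitution: /k/ → /v/, giving /vsɛʒvzig/.
Under (C)V(C), the unsyllabifiable consonants are /v/, /v/ (at most one coda consonant is licensed; onsets are limited to one consonant).
Inserting the epenthetic vowel yields /v/ → /vɛ/, /v/ → /vi/.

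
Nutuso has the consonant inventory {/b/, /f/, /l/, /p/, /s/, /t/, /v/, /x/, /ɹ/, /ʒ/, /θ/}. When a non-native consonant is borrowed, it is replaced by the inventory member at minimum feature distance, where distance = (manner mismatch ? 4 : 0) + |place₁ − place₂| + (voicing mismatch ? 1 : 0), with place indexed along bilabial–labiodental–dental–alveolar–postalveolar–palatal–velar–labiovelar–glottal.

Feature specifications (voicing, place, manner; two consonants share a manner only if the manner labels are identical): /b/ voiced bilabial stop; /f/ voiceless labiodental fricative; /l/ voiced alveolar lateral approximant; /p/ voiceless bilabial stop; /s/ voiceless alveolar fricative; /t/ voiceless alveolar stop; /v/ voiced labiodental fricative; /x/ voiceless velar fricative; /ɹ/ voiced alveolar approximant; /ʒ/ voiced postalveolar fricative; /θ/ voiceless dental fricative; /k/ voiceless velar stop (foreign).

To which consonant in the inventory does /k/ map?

/t/ is closest: same manner (stop), place distance 3 (velar→alveolar), same voicing; total 3. Next closest is /x/ at distance 4.

t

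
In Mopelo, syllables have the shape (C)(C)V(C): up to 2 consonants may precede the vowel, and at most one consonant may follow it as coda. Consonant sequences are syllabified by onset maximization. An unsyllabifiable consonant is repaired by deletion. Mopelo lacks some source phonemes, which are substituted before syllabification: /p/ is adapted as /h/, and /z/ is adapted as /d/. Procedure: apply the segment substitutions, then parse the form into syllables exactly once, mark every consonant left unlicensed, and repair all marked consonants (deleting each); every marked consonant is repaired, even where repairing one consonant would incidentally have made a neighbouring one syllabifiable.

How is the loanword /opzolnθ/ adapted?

Substitution: /p/ → /h/, /z/ → /d/, giving /ohdolnθ/.
The consonants /n/, /θ/ cannot be parsed into a legal (C)(C)V(C) syllable (at most one coda consonant is licensed; onsets may contain at most 2 consonants).
Each unlicensed consonant is deleted: /n/, /θ/.

ohdol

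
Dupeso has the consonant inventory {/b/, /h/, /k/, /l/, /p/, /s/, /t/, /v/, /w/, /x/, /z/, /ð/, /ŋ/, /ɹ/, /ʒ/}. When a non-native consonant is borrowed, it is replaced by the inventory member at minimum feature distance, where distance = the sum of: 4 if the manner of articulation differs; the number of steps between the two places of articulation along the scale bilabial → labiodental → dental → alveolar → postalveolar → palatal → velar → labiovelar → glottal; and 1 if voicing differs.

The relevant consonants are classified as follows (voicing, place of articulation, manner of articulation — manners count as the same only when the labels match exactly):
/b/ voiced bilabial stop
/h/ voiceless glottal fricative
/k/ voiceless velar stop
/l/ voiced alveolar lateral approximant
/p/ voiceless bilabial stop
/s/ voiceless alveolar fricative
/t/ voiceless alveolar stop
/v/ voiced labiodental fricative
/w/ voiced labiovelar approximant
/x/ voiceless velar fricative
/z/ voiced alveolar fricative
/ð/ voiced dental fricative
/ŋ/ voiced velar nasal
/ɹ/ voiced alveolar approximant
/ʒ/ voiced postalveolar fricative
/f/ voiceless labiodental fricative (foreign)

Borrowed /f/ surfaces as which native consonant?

/v/ is closest: same manner (fricative), place distance 0 (labiodental→labiodental), voicing differs (+1); total 1. Next closest is /s/ at distance 2.

v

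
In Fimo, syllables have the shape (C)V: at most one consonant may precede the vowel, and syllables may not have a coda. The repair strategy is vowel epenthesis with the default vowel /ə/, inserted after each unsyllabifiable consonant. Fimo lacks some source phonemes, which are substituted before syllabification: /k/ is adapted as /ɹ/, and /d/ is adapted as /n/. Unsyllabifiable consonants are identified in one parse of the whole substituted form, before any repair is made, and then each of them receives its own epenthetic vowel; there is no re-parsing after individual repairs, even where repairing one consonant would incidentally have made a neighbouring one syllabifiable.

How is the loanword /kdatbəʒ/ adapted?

Substitution: /k/ → /ɹ/, /d/ → /n/, giving /ɹnatbəʒ/.
The consonants /ɹ/, /t/, /ʒ/ cannot be parsed into a legal (C)V syllable (no codas are permitted; onsets are limited to one consonant).
Each unlicensed consonant becomes the onset of a new syllable: /ɹ/ → /ɹə/, /t/ → /tə/, /ʒ/ → /ʒə/.

ɹənatəbəʒə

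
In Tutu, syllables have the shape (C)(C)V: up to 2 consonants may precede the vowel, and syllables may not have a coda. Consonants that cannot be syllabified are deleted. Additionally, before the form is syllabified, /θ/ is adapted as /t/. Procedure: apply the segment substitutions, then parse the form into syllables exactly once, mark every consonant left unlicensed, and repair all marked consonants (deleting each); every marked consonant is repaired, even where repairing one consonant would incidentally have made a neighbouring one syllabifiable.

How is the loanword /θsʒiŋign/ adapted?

Substitution: /θ/ → /t/, giving /tsʒiŋign/.
Under (C)(C)V, the unsyllabifiable consonants are /t/, /g/, /n/ (no codas are permitted; onsets may contain at most 2 consonants).
Deleting the stranded consonants removes /t/, /g/, /n/.

sʒiŋi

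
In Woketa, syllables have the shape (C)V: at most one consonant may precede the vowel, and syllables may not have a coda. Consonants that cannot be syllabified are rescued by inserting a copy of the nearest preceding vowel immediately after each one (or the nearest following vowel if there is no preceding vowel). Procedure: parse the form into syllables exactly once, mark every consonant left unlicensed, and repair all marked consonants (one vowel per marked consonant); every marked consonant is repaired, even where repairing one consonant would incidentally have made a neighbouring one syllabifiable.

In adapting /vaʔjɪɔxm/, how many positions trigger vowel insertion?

3

The unsyllabifiable consonants are /ʔ/, /x/, /m/; each receives one epenthetic vowel.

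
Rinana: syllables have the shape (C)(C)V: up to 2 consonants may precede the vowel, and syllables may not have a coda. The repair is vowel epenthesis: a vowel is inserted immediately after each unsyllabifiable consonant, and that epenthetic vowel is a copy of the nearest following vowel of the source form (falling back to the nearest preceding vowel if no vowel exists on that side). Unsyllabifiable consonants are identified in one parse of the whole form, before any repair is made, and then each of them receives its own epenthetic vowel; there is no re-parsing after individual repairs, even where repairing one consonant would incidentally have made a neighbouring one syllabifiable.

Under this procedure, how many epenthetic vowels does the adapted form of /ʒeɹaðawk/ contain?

The unsyllabifiable consonants are /w/, /k/; each receives one epenthetic vowel.

2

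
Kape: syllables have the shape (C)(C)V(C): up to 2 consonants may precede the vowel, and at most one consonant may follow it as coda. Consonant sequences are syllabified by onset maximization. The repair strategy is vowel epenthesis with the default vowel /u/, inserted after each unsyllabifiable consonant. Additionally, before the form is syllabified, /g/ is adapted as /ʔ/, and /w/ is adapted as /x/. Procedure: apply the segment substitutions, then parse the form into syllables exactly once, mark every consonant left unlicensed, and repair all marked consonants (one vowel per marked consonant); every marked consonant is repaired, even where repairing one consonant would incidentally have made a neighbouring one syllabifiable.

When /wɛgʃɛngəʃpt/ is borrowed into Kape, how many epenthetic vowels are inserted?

After substitution the input is /xɛʔʃɛnʔəʃpt/.
The unsyllabifiable consonants are /p/, /t/; each receives one epenthetic vowel.

2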